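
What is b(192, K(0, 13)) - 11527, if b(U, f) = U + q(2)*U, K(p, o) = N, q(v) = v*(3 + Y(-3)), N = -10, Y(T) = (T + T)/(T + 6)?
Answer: -10951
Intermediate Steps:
Y(T) = 2*T/(6 + T) (Y(T) = (2*T)/(6 + T) = 2*T/(6 + T))
q(v) = v (q(v) = v*(3 + 2*(-3)/(6 - 3)) = v*(3 + 2*(-3)/3) = v*(3 + 2*(-3)*(⅓)) = v*(3 - 2) = v*1 = v)
K(p, o) = -10
b(U, f) = 3*U (b(U, f) = U + 2*U = 3*U)
b(192, K(0, 13)) - 11527 = 3*192 - 11527 = 576 - 11527 = -10951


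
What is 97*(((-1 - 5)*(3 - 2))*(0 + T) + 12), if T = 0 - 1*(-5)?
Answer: -1746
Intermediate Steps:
T = 5 (T = 0 + 5 = 5)
97*(((-1 - 5)*(3 - 2))*(0 + T) + 12) = 97*(((-1 - 5)*(3 - 2))*(0 + 5) + 12) = 97*(-6*1*5 + 12) = 97*(-6*5 + 12) = 97*(-30 + 12) = 97*(-18) = -1746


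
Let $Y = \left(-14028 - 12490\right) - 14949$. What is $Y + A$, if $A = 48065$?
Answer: $6598$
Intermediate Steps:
$Y = -41467$ ($Y = -26518 - 14949 = -41467$)
$Y + A = -41467 + 48065 = 6598$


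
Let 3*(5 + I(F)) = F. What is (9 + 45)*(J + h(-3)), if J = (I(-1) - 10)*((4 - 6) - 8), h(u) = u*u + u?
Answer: 8604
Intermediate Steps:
I(F) = -5 + F/3
h(u) = u + u² (h(u) = u² + u = u + u²)
J = 460/3 (J = ((-5 + (⅓)*(-1)) - 10)*((4 - 6) - 8) = ((-5 - ⅓) - 10)*(-2 - 8) = (-16/3 - 10)*(-10) = -46/3*(-10) = 460/3 ≈ 153.33)
(9 + 45)*(J + h(-3)) = (9 + 45)*(460/3 - 3*(1 - 3)) = 54*(460/3 - 3*(-2)) = 54*(460/3 + 6) = 54*(478/3) = 8604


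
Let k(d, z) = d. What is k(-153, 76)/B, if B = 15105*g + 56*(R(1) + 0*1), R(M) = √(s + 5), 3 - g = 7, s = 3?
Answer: 2311065/912637828 + 1071*√2/228159457 ≈ 0.0025389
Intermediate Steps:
g = -4 (g = 3 - 1*7 = 3 - 7 = -4)
R(M) = 2*√2 (R(M) = √(3 + 5) = √8 = 2*√2)
B = -60420 + 112*√2 (B = 15105*(-4) + 56*(2*√2 + 0*1) = -60420 + 56*(2*√2 + 0) = -60420 + 56*(2*√2) = -60420 + 112*√2 ≈ -60262.)
k(-153, 76)/B = -153/(-60420 + 112*√2)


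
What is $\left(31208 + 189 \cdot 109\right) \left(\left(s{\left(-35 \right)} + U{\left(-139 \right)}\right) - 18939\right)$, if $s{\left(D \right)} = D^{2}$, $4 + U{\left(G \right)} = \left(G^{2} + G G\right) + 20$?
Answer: $1085087696$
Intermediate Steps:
$U{\left(G \right)} = 16 + 2 G^{2}$ ($U{\left(G \right)} = -4 + \left(\left(G^{2} + G G\right) + 20\right) = -4 + \left(\left(G^{2} + G^{2}\right) + 20\right) = -4 + \left(2 G^{2} + 20\right) = -4 + \left(20 + 2 G^{2}\right) = 16 + 2 G^{2}$)
$\left(31208 + 189 \cdot 109\right) \left(\left(s{\left(-35 \right)} + U{\left(-139 \right)}\right) - 18939\right) = \left(31208 + 189 \cdot 109\right) \left(\left(\left(-35\right)^{2} + \left(16 + 2 \left(-139\right)^{2}\right)\right) - 18939\right) = \left(31208 + 20601\right) \left(\left(1225 + \left(16 + 2 \cdot 19321\right)\right) - 18939\right) = 51809 \left(\left(1225 + \left(16 + 38642\right)\right) - 18939\right) = 51809 \left(\left(1225 + 38658\right) - 18939\right) = 51809 \left(39883 - 18939\right) = 51809 \cdot 20944 = 1085087696$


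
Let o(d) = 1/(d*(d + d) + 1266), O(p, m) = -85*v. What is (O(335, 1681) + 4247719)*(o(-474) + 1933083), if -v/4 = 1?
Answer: 3700407709850882405/450618 ≈ 8.2119e+12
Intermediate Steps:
v = -4 (v = -4*1 = -4)
O(p, m) = 340 (O(p, m) = -85*(-4) = 340)
o(d) = 1/(1266 + 2*d²) (o(d) = 1/(d*(2*d) + 1266) = 1/(2*d² + 1266) = 1/(1266 + 2*d²))
(O(335, 1681) + 4247719)*(o(-474) + 1933083) = (340 + 4247719)*(1/(2*(633 + (-474)²)) + 1933083) = 4248059*(1/(2*(633 + 224676)) + 1933083) = 4248059*((½)/225309 + 1933083) = 4248059*((½)*(1/225309) + 1933083) = 4248059*(1/450618 + 1933083) = 4248059*(871081995295/450618) = 3700407709850882405/450618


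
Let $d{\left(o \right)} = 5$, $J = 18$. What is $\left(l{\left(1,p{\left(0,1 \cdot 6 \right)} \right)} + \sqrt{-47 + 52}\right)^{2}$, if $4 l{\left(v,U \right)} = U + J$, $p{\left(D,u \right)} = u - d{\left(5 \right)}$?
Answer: $\frac{441}{16} + \frac{19 \sqrt{5}}{2} \approx 48.805$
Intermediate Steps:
$p{\left(D,u \right)} = -5 + u$ ($p{\left(D,u \right)} = u - 5 = -5 + u$)
$l{\left(v,U \right)} = \frac{9}{2} + \frac{U}{4}$ ($l{\left(v,U \right)} = \frac{U + 18}{4} = \frac{18 + U}{4} = \frac{9}{2} + \frac{U}{4}$)
$\left(l{\left(1,p{\left(0,1 \cdot 6 \right)} \right)} + \sqrt{-47 + 52}\right)^{2} = \left(\left(\frac{9}{2} + \frac{-5 + 1 \cdot 6}{4}\right) + \sqrt{-47 + 52}\right)^{2} = \left(\left(\frac{9}{2} + \frac{-5 + 6}{4}\right) + \sqrt{5}\right)^{2} = \left(\left(\frac{9}{2} + \frac{1}{4} \cdot 1\right) + \sqrt{5}\right)^{2} = \left(\left(\frac{9}{2} + \frac{1}{4}\right) + \sqrt{5}\right)^{2} = \left(\frac{19}{4} + \sqrt{5}\right)^{2}$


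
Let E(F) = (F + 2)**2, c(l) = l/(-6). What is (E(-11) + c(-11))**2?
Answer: 247009/36 ≈ 6861.4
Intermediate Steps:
c(l) = -l/6 (c(l) = l*(-1/6) = -l/6)
E(F) = (2 + F)**2
(E(-11) + c(-11))**2 = ((2 - 11)**2 - 1/6*(-11))**2 = ((-9)**2 + 11/6)**2 = (81 + 11/6)**2 = (497/6)**2 = 247009/36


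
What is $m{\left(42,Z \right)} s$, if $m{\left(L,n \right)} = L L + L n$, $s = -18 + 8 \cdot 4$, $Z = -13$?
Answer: $17052$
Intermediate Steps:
$s = 14$ ($s = -18 + 32 = 14$)
$m{\left(L,n \right)} = L^{2} + L n$
$m{\left(42,Z \right)} s = 42 \left(42 - 13\right) 14 = 42 \cdot 29 \cdot 14 = 1218 \cdot 14 = 17052$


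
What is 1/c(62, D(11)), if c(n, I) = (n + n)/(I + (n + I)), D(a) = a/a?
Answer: 16/31 ≈ 0.51613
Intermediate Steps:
D(a) = 1
c(n, I) = 2*n/(n + 2*I) (c(n, I) = (2*n)/(I + (I + n)) = (2*n)/(n + 2*I) = 2*n/(n + 2*I))
1/c(62, D(11)) = 1/(2*62/(62 + 2*1)) = 1/(2*62/(62 + 2)) = 1/(2*62/64) = 1/(2*62*(1/64)) = 1/(31/16) = 16/31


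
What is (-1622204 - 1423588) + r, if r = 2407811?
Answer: -637981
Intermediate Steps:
(-1622204 - 1423588) + r = (-1622204 - 1423588) + 2407811 = -3045792 + 2407811 = -637981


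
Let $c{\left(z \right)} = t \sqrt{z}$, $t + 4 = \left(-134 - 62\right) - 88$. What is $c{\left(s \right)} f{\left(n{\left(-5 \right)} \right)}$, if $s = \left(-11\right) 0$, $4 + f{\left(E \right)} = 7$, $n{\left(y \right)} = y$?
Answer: $0$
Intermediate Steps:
$f{\left(E \right)} = 3$ ($f{\left(E \right)} = -4 + 7 = 3$)
$t = -288$ ($t = -4 - 284 = -288$)
$s = 0$
$c{\left(z \right)} = - 288 \sqrt{z}$
$c{\left(s \right)} f{\left(n{\left(-5 \right)} \right)} = - 288 \sqrt{0} \cdot 3 = \left(-288\right) 0 \cdot 3 = 0 \cdot 3 = 0$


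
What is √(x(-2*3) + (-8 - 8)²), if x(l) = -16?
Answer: 4*√15 ≈ 15.492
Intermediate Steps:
√(x(-2*3) + (-8 - 8)²) = √(-16 + (-8 - 8)²) = √(-16 + (-16)²) = √(-16 + 256) = √240 = 4*√15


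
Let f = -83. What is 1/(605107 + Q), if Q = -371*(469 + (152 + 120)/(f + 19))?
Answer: 4/1730739 ≈ 2.3111e-6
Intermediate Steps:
Q = -689689/4 (Q = -371*(469 + (152 + 120)/(-83 + 19)) = -371*(469 + 272/(-64)) = -371*(469 + 272*(-1/64)) = -371*(469 - 17/4) = -371*1859/4 = -689689/4 ≈ -1.7242e+5)
1/(605107 + Q) = 1/(605107 - 689689/4) = 1/(1730739/4) = 4/1730739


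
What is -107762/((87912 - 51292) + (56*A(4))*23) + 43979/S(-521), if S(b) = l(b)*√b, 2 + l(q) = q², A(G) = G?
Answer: -53881/20886 - 2587*I*√521/8318807 ≈ -2.5798 - 0.0070983*I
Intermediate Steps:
l(q) = -2 + q²
S(b) = √b*(-2 + b²) (S(b) = (-2 + b²)*√b = √b*(-2 + b²))
-107762/((87912 - 51292) + (56*A(4))*23) + 43979/S(-521) = -107762/((87912 - 51292) + (56*4)*23) + 43979/((√(-521)*(-2 + (-521)²))) = -107762/(36620 + 224*23) + 43979/(((I*√521)*(-2 + 271441))) = -107762/(36620 + 5152) + 43979/(((I*√521)*271439)) = -107762/41772 + 43979/((271439*I*√521)) = -107762*1/41772 + 43979*(-I*√521/141419719) = -53881/20886 - 2587*I*√521/8318807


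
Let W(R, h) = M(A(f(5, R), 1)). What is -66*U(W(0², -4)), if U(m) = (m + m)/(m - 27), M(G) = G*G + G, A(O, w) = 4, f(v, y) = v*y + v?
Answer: 2640/7 ≈ 377.14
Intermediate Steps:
f(v, y) = v + v*y
M(G) = G + G² (M(G) = G² + G = G + G²)
W(R, h) = 20 (W(R, h) = 4*(1 + 4) = 4*5 = 20)
U(m) = 2*m/(-27 + m) (U(m) = (2*m)/(-27 + m) = 2*m/(-27 + m))
-66*U(W(0², -4)) = -132*20/(-27 + 20) = -132*20/(-7) = -132*20*(-1)/7 = -66*(-40/7) = 2640/7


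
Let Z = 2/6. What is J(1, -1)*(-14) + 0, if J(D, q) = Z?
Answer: -14/3 ≈ -4.6667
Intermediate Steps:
Z = ⅓ (Z = 2*(⅙) = ⅓ ≈ 0.33333)
J(D, q) = ⅓
J(1, -1)*(-14) + 0 = (⅓)*(-14) + 0 = -14/3 + 0 = -14/3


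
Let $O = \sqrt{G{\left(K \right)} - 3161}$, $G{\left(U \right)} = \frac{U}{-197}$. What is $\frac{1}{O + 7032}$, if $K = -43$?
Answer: $\frac{230884}{1623680067} - \frac{i \sqrt{13629642}}{3247360134} \approx 0.0001422 - 1.1369 \cdot 10^{-6} i$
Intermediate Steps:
$G{\left(U \right)} = - \frac{U}{197}$ ($G{\left(U \right)} = U \left(- \frac{1}{197}\right) = - \frac{U}{197}$)
$O = \frac{3 i \sqrt{13629642}}{197}$ ($O = \sqrt{\left(- \frac{1}{197}\right) \left(-43\right) - 3161} = \sqrt{\frac{43}{197} - 3161} = \sqrt{- \frac{622674}{197}} = \frac{3 i \sqrt{13629642}}{197} \approx 56.221 i$)
$\frac{1}{O + 7032} = \frac{1}{\frac{3 i \sqrt{13629642}}{197} + 7032} = \frac{1}{7032 + \frac{3 i \sqrt{13629642}}{197}}$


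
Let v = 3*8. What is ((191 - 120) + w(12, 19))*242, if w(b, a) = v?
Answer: 22990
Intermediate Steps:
v = 24
w(b, a) = 24
((191 - 120) + w(12, 19))*242 = ((191 - 120) + 24)*242 = (71 + 24)*242 = 95*242 = 22990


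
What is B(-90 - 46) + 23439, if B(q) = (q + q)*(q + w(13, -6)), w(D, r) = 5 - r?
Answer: 57439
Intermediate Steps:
B(q) = 2*q*(11 + q) (B(q) = (q + q)*(q + (5 - 1*(-6))) = (2*q)*(q + (5 + 6)) = (2*q)*(q + 11) = (2*q)*(11 + q) = 2*q*(11 + q))
B(-90 - 46) + 23439 = 2*(-90 - 46)*(11 + (-90 - 46)) + 23439 = 2*(-136)*(11 - 136) + 23439 = 2*(-136)*(-125) + 23439 = 34000 + 23439 = 57439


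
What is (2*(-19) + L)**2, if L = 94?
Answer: 3136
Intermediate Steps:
(2*(-19) + L)**2 = (2*(-19) + 94)**2 = (-38 + 94)**2 = 56**2 = 3136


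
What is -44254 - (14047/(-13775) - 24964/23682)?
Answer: -7217921712773/163109775 ≈ -44252.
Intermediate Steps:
-44254 - (14047/(-13775) - 24964/23682) = -44254 - (14047*(-1/13775) - 24964*1/23682) = -44254 - (-14047/13775 - 12482/11841) = -44254 - 1*(-338270077/163109775) = -44254 + 338270077/163109775 = -7217921712773/163109775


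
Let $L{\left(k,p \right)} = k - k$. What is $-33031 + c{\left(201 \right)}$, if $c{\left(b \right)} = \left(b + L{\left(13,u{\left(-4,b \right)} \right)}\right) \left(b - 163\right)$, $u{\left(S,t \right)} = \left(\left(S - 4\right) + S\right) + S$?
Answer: $-25393$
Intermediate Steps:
$u{\left(S,t \right)} = -4 + 3 S$ ($u{\left(S,t \right)} = \left(\left(-4 + S\right) + S\right) + S = \left(-4 + 2 S\right) + S = -4 + 3 S$)
$L{\left(k,p \right)} = 0$
$c{\left(b \right)} = b \left(-163 + b\right)$ ($c{\left(b \right)} = \left(b + 0\right) \left(b - 163\right) = b \left(-163 + b\right)$)
$-33031 + c{\left(201 \right)} = -33031 + 201 \left(-163 + 201\right) = -33031 + 201 \cdot 38 = -33031 + 7638 = -25393$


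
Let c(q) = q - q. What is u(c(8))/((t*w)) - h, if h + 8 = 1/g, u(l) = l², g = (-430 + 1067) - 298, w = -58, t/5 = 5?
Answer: 2711/339 ≈ 7.9970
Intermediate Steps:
t = 25 (t = 5*5 = 25)
c(q) = 0
g = 339 (g = 637 - 298 = 339)
h = -2711/339 (h = -8 + 1/339 = -2711/339 ≈ -7.9970)
u(c(8))/((t*w)) - h = 0²/((25*(-58))) - 1*(-2711/339) = 0/(-1450) + 2711/339 = 0*(-1/1450) + 2711/339 = 0 + 2711/339 = 2711/339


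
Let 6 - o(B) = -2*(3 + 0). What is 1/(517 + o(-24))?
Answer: 1/529 ≈ 0.0018904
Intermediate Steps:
o(B) = 12 (o(B) = 6 - (-2)*(3 + 0) = 6 - (-2)*3 = 6 - 1*(-6) = 6 + 6 = 12)
1/(517 + o(-24)) = 1/(517 + 12) = 1/529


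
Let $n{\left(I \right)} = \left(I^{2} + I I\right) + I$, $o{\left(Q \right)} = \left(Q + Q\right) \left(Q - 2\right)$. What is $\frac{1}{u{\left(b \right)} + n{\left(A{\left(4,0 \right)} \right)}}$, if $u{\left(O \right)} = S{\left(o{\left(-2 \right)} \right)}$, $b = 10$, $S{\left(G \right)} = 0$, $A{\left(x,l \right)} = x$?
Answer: $\frac{1}{36} \approx 0.027778$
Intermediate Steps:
$o{\left(Q \right)} = 2 Q \left(-2 + Q\right)$
$n{\left(I \right)} = I + 2 I^{2}$ ($n{\left(I \right)} = \left(I^{2} + I^{2}\right) + I = 2 I^{2} + I = I + 2 I^{2}$)
$u{\left(O \right)} = 0$
$\frac{1}{u{\left(b \right)} + n{\left(A{\left(4,0 \right)} \right)}} = \frac{1}{0 + 4 \left(1 + 2 \cdot 4\right)} = \frac{1}{0 + 4 \left(1 + 8\right)} = \frac{1}{0 + 4 \cdot 9} = \frac{1}{0 + 36} = \frac{1}{36}$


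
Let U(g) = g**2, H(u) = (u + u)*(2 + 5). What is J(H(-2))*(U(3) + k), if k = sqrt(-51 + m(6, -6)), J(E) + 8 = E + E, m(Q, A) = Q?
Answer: -576 - 192*I*sqrt(5) ≈ -576.0 - 429.33*I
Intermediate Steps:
H(u) = 14*u (H(u) = (2*u)*7 = 14*u)
J(E) = -8 + 2*E (J(E) = -8 + (E + E) = -8 + 2*E)
k = 3*I*sqrt(5) (k = sqrt(-51 + 6) = sqrt(-45) = 3*I*sqrt(5) ≈ 6.7082*I)
J(H(-2))*(U(3) + k) = (-8 + 2*(14*(-2)))*(3**2 + 3*I*sqrt(5)) = (-8 + 2*(-28))*(9 + 3*I*sqrt(5)) = (-8 - 56)*(9 + 3*I*sqrt(5)) = -64*(9 + 3*I*sqrt(5)) = -576 - 192*I*sqrt(5)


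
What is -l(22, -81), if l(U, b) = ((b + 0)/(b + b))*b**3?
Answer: 531441/2 ≈ 2.6572e+5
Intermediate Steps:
l(U, b) = b**3/2 (l(U, b) = (b/((2*b)))*b**3 = (b*(1/(2*b)))*b**3 = b**3/2)
-l(22, -81) = -(-81)**3/2 = -(-531441)/2 = -1*(-531441/2) = 531441/2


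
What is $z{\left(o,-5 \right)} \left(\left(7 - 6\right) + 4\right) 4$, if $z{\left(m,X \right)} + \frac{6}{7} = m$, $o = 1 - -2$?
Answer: $\frac{300}{7} \approx 42.857$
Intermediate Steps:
$o = 3$ ($o = 1 + 2 = 3$)
$z{\left(m,X \right)} = - \frac{6}{7} + m$
$z{\left(o,-5 \right)} \left(\left(7 - 6\right) + 4\right) 4 = \left(- \frac{6}{7} + 3\right) \left(\left(7 - 6\right) + 4\right) 4 = \frac{15 \left(1 + 4\right)}{7} \cdot 4 = \frac{15}{7} \cdot 5 \cdot 4 = \frac{75}{7} \cdot 4 = \frac{300}{7}$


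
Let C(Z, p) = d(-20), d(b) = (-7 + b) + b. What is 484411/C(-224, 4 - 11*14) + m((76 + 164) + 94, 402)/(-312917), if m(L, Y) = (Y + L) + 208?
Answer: -151580481255/14707099 ≈ -10307.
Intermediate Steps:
d(b) = -7 + 2*b
C(Z, p) = -47 (C(Z, p) = -7 + 2*(-20) = -7 - 40 = -47)
m(L, Y) = 208 + L + Y (m(L, Y) = (L + Y) + 208 = 208 + L + Y)
484411/C(-224, 4 - 11*14) + m((76 + 164) + 94, 402)/(-312917) = 484411/(-47) + (208 + ((76 + 164) + 94) + 402)/(-312917) = 484411*(-1/47) + (208 + (240 + 94) + 402)*(-1/312917) = -484411/47 + (208 + 334 + 402)*(-1/312917) = -484411/47 + 944*(-1/312917) = -484411/47 - 944/312917 = -151580481255/14707099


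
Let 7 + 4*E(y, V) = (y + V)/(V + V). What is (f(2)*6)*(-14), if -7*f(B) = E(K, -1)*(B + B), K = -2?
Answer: -66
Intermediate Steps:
E(y, V) = -7/4 + (V + y)/(8*V) (E(y, V) = -7/4 + ((y + V)/(V + V))/4 = -7/4 + ((V + y)/((2*V)))/4 = -7/4 + ((V + y)*(1/(2*V)))/4 = -7/4 + ((V + y)/(2*V))/4 = -7/4 + (V + y)/(8*V))
f(B) = 11*B/28 (f(B) = -(1/8)*(-2 - 13*(-1))/(-1)*(B + B)/7 = -(1/8)*(-1)*(-2 + 13)*2*B/7 = -(1/8)*(-1)*11*2*B/7 = -(-11)*2*B/56 = -(-11)*B/28 = 11*B/28)
(f(2)*6)*(-14) = (((11/28)*2)*6)*(-14) = ((11/14)*6)*(-14) = (33/7)*(-14) = -66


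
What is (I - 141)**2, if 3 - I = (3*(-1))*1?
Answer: 18225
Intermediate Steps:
I = 6 (I = 3 - 3*(-1) = 3 - (-3) = 3 - 1*(-3) = 3 + 3 = 6)
(I - 141)**2 = (6 - 141)**2 = (-135)**2 = 18225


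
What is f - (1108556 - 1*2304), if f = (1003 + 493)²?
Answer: 1131764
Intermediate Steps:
f = 2238016 (f = 1496² = 2238016)
f - (1108556 - 1*2304) = 2238016 - (1108556 - 1*2304) = 2238016 - (1108556 - 2304) = 2238016 - 1*1106252 = 2238016 - 1106252 = 1131764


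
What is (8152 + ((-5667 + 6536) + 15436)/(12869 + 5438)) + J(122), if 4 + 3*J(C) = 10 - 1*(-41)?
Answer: 448625336/54921 ≈ 8168.6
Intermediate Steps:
J(C) = 47/3 (J(C) = -4/3 + (10 - 1*(-41))/3 = -4/3 + (10 + 41)/3 = -4/3 + (⅓)*51 = -4/3 + 17 = 47/3)
(8152 + ((-5667 + 6536) + 15436)/(12869 + 5438)) + J(122) = (8152 + ((-5667 + 6536) + 15436)/(12869 + 5438)) + 47/3 = (8152 + (869 + 15436)/18307) + 47/3 = (8152 + 16305*(1/18307)) + 47/3 = (8152 + 16305/18307) + 47/3 = 149254969/18307 + 47/3 = 448625336/54921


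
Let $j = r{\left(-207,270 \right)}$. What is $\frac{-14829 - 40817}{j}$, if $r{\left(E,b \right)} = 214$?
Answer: $- \frac{27823}{107} \approx -260.03$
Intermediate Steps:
$j = 214$
$\frac{-14829 - 40817}{j} = \frac{-14829 - 40817}{214} = \left(-14829 - 40817\right) \frac{1}{214} = \left(-55646\right) \frac{1}{214} = - \frac{27823}{107}$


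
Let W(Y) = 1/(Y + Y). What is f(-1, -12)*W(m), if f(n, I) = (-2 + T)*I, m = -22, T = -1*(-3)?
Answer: 3/11 ≈ 0.27273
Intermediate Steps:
T = 3
W(Y) = 1/(2*Y)
f(n, I) = I (f(n, I) = (-2 + 3)*I = 1*I = I)
f(-1, -12)*W(m) = -6/(-22) = -6*(-1)/22 = -12*(-1/44) = 3/11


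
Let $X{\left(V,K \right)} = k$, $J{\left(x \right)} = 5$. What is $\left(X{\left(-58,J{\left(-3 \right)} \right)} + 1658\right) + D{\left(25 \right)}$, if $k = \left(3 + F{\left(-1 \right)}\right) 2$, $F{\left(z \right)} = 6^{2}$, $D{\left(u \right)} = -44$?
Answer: $1692$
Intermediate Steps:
$F{\left(z \right)} = 36$
$k = 78$ ($k = \left(3 + 36\right) 2 = 39 \cdot 2 = 78$)
$X{\left(V,K \right)} = 78$
$\left(X{\left(-58,J{\left(-3 \right)} \right)} + 1658\right) + D{\left(25 \right)} = \left(78 + 1658\right) - 44 = 1736 - 44 = 1692$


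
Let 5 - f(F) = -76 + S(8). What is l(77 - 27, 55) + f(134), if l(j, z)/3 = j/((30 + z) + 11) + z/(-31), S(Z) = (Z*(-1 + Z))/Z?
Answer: 34839/496 ≈ 70.240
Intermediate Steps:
S(Z) = -1 + Z
l(j, z) = -3*z/31 + 3*j/(41 + z) (l(j, z) = 3*(j/((30 + z) + 11) + z/(-31)) = 3*(j/(41 + z) + z*(-1/31)) = 3*(j/(41 + z) - z/31) = 3*(-z/31 + j/(41 + z)) = -3*z/31 + 3*j/(41 + z))
f(F) = 74 (f(F) = 5 - (-76 + (-1 + 8)) = 5 - (-76 + 7) = 5 - 1*(-69) = 5 + 69 = 74)
l(77 - 27, 55) + f(134) = 3*(-1*55**2 - 41*55 + 31*(77 - 27))/(31*(41 + 55)) + 74 = (3/31)*(-1*3025 - 2255 + 31*50)/96 + 74 = (3/31)*(1/96)*(-3025 - 2255 + 1550) + 74 = (3/31)*(1/96)*(-3730) + 74 = -1865/496 + 74 = 34839/496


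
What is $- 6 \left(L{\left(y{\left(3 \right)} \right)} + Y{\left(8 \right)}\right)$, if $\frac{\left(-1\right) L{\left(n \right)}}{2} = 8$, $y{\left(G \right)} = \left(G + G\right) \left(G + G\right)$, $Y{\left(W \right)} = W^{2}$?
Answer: $-288$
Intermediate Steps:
$y{\left(G \right)} = 4 G^{2}$ ($y{\left(G \right)} = 2 G 2 G = 4 G^{2}$)
$L{\left(n \right)} = -16$ ($L{\left(n \right)} = \left(-2\right) 8 = -16$)
$- 6 \left(L{\left(y{\left(3 \right)} \right)} + Y{\left(8 \right)}\right) = - 6 \left(-16 + 8^{2}\right) = - 6 \left(-16 + 64\right) = \left(-6\right) 48 = -288$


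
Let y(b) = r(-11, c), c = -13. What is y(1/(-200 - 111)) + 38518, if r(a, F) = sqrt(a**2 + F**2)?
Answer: 38518 + sqrt(290) ≈ 38535.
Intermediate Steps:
r(a, F) = sqrt(F**2 + a**2)
y(b) = sqrt(290) (y(b) = sqrt((-13)**2 + (-11)**2) = sqrt(169 + 121) = sqrt(290))
y(1/(-200 - 111)) + 38518 = sqrt(290) + 38518 = 38518 + sqrt(290)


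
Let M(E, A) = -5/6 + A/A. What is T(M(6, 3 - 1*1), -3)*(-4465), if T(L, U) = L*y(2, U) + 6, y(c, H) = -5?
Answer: -138415/6 ≈ -23069.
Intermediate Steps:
M(E, A) = ⅙ (M(E, A) = -5*⅙ + 1 = -⅚ + 1 = ⅙)
T(L, U) = 6 - 5*L (T(L, U) = L*(-5) + 6 = -5*L + 6 = 6 - 5*L)
T(M(6, 3 - 1*1), -3)*(-4465) = (6 - 5*⅙)*(-4465) = (6 - ⅚)*(-4465) = (31/6)*(-4465) = -138415/6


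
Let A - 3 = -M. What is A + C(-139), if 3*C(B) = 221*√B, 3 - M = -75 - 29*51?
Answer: -1554 + 221*I*√139/3 ≈ -1554.0 + 868.52*I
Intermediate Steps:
M = 1557 (M = 3 - (-75 - 29*51) = 3 - (-75 - 1479) = 3 - 1*(-1554) = 3 + 1554 = 1557)
A = -1554 (A = 3 - 1*1557 = 3 - 1557 = -1554)
C(B) = 221*√B/3 (C(B) = (221*√B)/3 = 221*√B/3)
A + C(-139) = -1554 + 221*√(-139)/3 = -1554 + 221*(I*√139)/3 = -1554 + 221*I*√139/3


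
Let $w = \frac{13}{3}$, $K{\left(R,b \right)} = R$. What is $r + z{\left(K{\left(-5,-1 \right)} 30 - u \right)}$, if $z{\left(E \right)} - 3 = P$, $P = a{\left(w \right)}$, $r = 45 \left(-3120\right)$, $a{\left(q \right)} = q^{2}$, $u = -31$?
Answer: $- \frac{1263404}{9} \approx -1.4038 \cdot 10^{5}$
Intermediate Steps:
$w = \frac{13}{3}$ ($w = 13 \cdot \frac{1}{3} = \frac{13}{3} \approx 4.3333$)
$r = -140400$
$P = \frac{169}{9}$ ($P = \left(\frac{13}{3}\right)^{2} = \frac{169}{9} \approx 18.778$)
$z{\left(E \right)} = \frac{196}{9}$ ($z{\left(E \right)} = 3 + \frac{169}{9} = \frac{196}{9}$)
$r + z{\left(K{\left(-5,-1 \right)} 30 - u \right)} = -140400 + \frac{196}{9} = - \frac{1263404}{9}$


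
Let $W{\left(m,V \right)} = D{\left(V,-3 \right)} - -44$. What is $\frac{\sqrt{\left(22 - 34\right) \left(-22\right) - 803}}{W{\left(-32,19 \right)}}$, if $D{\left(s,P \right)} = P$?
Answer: $\frac{7 i \sqrt{11}}{41} \approx 0.56625 i$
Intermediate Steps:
$W{\left(m,V \right)} = 41$ ($W{\left(m,V \right)} = -3 - -44 = -3 + 44 = 41$)
$\frac{\sqrt{\left(22 - 34\right) \left(-22\right) - 803}}{W{\left(-32,19 \right)}} = \frac{\sqrt{\left(22 - 34\right) \left(-22\right) - 803}}{41} = \sqrt{\left(-12\right) \left(-22\right) - 803} \cdot \frac{1}{41} = \sqrt{264 - 803} \cdot \frac{1}{41} = \sqrt{-539} \cdot \frac{1}{41} = 7 i \sqrt{11} \cdot \frac{1}{41} = \frac{7 i \sqrt{11}}{41}$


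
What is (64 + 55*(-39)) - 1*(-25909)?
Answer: 23828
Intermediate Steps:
(64 + 55*(-39)) - 1*(-25909) = (64 - 2145) + 25909 = -2081 + 25909 = 23828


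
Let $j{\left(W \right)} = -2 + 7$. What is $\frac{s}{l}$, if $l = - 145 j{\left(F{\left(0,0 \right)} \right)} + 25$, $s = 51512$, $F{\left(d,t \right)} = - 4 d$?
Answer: $- \frac{12878}{175} \approx -73.589$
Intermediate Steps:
$j{\left(W \right)} = 5$
$l = -700$ ($l = \left(-145\right) 5 + 25 = -725 + 25 = -700$)
$\frac{s}{l} = \frac{51512}{-700} = 51512 \left(- \frac{1}{700}\right) = - \frac{12878}{175}$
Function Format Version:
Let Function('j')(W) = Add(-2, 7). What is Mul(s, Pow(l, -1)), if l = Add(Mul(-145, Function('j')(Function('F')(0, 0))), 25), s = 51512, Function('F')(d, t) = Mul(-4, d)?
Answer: Rational(-12878, 175) ≈ -73.589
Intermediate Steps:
Function('j')(W) = 5
l = -700 (l = Add(Mul(-145, 5), 25) = Add(-725, 25) = -700)
Mul(s, Pow(l, -1)) = Mul(51512, Pow(-700, -1)) = Mul(51512, Rational(-1, 700)) = Rational(-12878, 175)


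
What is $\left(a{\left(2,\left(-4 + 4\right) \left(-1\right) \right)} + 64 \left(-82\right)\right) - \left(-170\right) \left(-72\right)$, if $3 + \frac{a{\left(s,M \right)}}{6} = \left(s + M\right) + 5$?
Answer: $-17464$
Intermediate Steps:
$a{\left(s,M \right)} = 12 + 6 M + 6 s$ ($a{\left(s,M \right)} = -18 + 6 \left(\left(s + M\right) + 5\right) = -18 + 6 \left(\left(M + s\right) + 5\right) = -18 + 6 \left(5 + M + s\right) = -18 + \left(30 + 6 M + 6 s\right) = 12 + 6 M + 6 s$)
$\left(a{\left(2,\left(-4 + 4\right) \left(-1\right) \right)} + 64 \left(-82\right)\right) - \left(-170\right) \left(-72\right) = \left(\left(12 + 6 \left(-4 + 4\right) \left(-1\right) + 6 \cdot 2\right) + 64 \left(-82\right)\right) - \left(-170\right) \left(-72\right) = \left(\left(12 + 6 \cdot 0 \left(-1\right) + 12\right) - 5248\right) - 12240 = \left(\left(12 + 6 \cdot 0 + 12\right) - 5248\right) - 12240 = \left(\left(12 + 0 + 12\right) - 5248\right) - 12240 = \left(24 - 5248\right) - 12240 = -5224 - 12240 = -17464$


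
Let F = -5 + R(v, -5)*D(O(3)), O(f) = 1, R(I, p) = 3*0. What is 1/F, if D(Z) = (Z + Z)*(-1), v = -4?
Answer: -⅕ ≈ -0.20000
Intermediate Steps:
R(I, p) = 0
D(Z) = -2*Z (D(Z) = (2*Z)*(-1) = -2*Z)
F = -5 (F = -5 + 0*(-2*1) = -5 + 0*(-2) = -5 + 0 = -5)
1/F = 1/(-5) = -⅕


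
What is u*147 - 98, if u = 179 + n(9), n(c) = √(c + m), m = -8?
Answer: 26362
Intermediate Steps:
n(c) = √(-8 + c) (n(c) = √(c - 8) = √(-8 + c))
u = 180 (u = 179 + √(-8 + 9) = 179 + √1 = 179 + 1 = 180)
u*147 - 98 = 180*147 - 98 = 26460 - 98 = 26362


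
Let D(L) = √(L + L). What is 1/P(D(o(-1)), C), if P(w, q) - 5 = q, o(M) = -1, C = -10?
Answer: -⅕ ≈ -0.20000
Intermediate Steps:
D(L) = √2*√L (D(L) = √(2*L) = √2*√L)
P(w, q) = 5 + q
1/P(D(o(-1)), C) = 1/(5 - 10) = 1/(-5) = -⅕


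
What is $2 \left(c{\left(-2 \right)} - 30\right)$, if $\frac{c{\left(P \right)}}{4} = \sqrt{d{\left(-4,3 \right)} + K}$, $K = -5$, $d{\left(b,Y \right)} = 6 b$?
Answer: $-60 + 8 i \sqrt{29} \approx -60.0 + 43.081 i$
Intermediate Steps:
$c{\left(P \right)} = 4 i \sqrt{29}$ ($c{\left(P \right)} = 4 \sqrt{6 \left(-4\right) - 5} = 4 \sqrt{-24 - 5} = 4 \sqrt{-29} = 4 i \sqrt{29}$)
$2 \left(c{\left(-2 \right)} - 30\right) = 2 \left(4 i \sqrt{29} - 30\right) = 2 \left(-30 + 4 i \sqrt{29}\right) = -60 + 8 i \sqrt{29}$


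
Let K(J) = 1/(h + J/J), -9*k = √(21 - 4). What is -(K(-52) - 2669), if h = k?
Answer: 170735/64 - 9*√17/64 ≈ 2667.2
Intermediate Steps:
k = -√17/9 (k = -√(21 - 4)/9 = -√17/9 ≈ -0.45812)
h = -√17/9 ≈ -0.45812
K(J) = 1/(1 - √17/9) (K(J) = 1/(-√17/9 + J/J) = 1/(-√17/9 + 1) = 1/(1 - √17/9))
-(K(-52) - 2669) = -((81/64 + 9*√17/64) - 2669) = -(-170735/64 + 9*√17/64) = 170735/64 - 9*√17/64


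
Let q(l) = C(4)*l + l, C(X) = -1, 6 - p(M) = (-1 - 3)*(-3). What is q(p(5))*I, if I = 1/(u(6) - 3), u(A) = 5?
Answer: 0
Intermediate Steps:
p(M) = -6 (p(M) = 6 - (-1 - 3)*(-3) = 6 - (-4)*(-3) = 6 - 1*12 = 6 - 12 = -6)
I = ½ (I = 1/(5 - 3) = 1/2 = ½ ≈ 0.50000)
q(l) = 0 (q(l) = -l + l = 0)
q(p(5))*I = 0*(½) = 0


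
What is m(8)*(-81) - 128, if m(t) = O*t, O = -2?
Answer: 1168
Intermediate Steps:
m(t) = -2*t
m(8)*(-81) - 128 = -2*8*(-81) - 128 = -16*(-81) - 128 = 1296 - 128 = 1168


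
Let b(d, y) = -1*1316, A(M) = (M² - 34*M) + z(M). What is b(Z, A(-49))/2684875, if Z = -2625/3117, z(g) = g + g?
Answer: -28/57125 ≈ -0.00049015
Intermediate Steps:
z(g) = 2*g
A(M) = M² - 32*M (A(M) = (M² - 34*M) + 2*M = M² - 32*M)
Z = -875/1039 (Z = -2625*1/3117 = -875/1039 ≈ -0.84216)
b(d, y) = -1316
b(Z, A(-49))/2684875 = -1316/2684875 = -1316*1/2684875 = -28/57125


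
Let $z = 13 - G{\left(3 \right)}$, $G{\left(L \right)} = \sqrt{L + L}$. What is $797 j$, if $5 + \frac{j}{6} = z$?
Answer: $38256 - 4782 \sqrt{6} \approx 26543.0$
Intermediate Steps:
$G{\left(L \right)} = \sqrt{2} \sqrt{L}$ ($G{\left(L \right)} = \sqrt{2 L} = \sqrt{2} \sqrt{L}$)
$z = 13 - \sqrt{6}$ ($z = 13 - \sqrt{2} \sqrt{3} = 13 - \sqrt{6} \approx 10.551$)
$j = 48 - 6 \sqrt{6}$ ($j = -30 + 6 \left(13 - \sqrt{6}\right) = -30 + \left(78 - 6 \sqrt{6}\right) = 48 - 6 \sqrt{6} \approx 33.303$)
$797 j = 797 \left(48 - 6 \sqrt{6}\right) = 38256 - 4782 \sqrt{6}$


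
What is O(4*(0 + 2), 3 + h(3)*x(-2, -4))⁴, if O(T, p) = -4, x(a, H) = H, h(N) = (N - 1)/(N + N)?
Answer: 256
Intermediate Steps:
h(N) = (-1 + N)/(2*N) (h(N) = (-1 + N)/((2*N)) = (-1 + N)*(1/(2*N)) = (-1 + N)/(2*N))
O(4*(0 + 2), 3 + h(3)*x(-2, -4))⁴ = (-4)⁴ = 256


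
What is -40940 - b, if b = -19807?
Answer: -21133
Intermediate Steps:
-40940 - b = -40940 - 1*(-19807) = -40940 + 19807 = -21133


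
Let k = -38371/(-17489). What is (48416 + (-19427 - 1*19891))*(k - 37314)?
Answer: -5936865100150/17489 ≈ -3.3946e+8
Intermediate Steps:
k = 38371/17489 (k = -38371*(-1/17489) = 38371/17489 ≈ 2.1940)
(48416 + (-19427 - 1*19891))*(k - 37314) = (48416 + (-19427 - 1*19891))*(38371/17489 - 37314) = (48416 + (-19427 - 19891))*(-652546175/17489) = (48416 - 39318)*(-652546175/17489) = 9098*(-652546175/17489) = -5936865100150/17489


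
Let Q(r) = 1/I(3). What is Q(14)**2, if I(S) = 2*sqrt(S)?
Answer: 1/12 ≈ 0.083333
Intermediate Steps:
Q(r) = sqrt(3)/6 (Q(r) = 1/(2*sqrt(3)) = sqrt(3)/6)
Q(14)**2 = (sqrt(3)/6)**2 = 1/12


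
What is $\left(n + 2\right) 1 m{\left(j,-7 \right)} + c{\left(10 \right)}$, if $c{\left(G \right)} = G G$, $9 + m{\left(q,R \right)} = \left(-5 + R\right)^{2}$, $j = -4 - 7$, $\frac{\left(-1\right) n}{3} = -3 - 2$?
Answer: $2395$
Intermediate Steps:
$n = 15$ ($n = - 3 \left(-3 - 2\right) = \left(-3\right) \left(-5\right) = 15$)
$j = -11$ ($j = -4 - 7 = -11$)
$m{\left(q,R \right)} = -9 + \left(-5 + R\right)^{2}$
$c{\left(G \right)} = G^{2}$
$\left(n + 2\right) 1 m{\left(j,-7 \right)} + c{\left(10 \right)} = \left(15 + 2\right) 1 \left(-9 + \left(-5 - 7\right)^{2}\right) + 10^{2} = 17 \cdot 1 \left(-9 + \left(-12\right)^{2}\right) + 100 = 17 \left(-9 + 144\right) + 100 = 17 \cdot 135 + 100 = 2295 + 100 = 2395$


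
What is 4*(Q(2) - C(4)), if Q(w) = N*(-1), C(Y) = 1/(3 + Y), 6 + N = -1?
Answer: 192/7 ≈ 27.429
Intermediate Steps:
N = -7 (N = -6 - 1 = -7)
Q(w) = 7 (Q(w) = -7*(-1) = 7)
4*(Q(2) - C(4)) = 4*(7 - 1/(3 + 4)) = 4*(7 - 1/7) = 4*(48/7) = 192/7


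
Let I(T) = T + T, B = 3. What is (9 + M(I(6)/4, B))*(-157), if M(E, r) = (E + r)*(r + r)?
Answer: -7065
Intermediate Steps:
I(T) = 2*T
M(E, r) = 2*r*(E + r) (M(E, r) = (E + r)*(2*r) = 2*r*(E + r))
(9 + M(I(6)/4, B))*(-157) = (9 + 2*3*((2*6)/4 + 3))*(-157) = (9 + 2*3*(12*(1/4) + 3))*(-157) = (9 + 2*3*(3 + 3))*(-157) = (9 + 2*3*6)*(-157) = (9 + 36)*(-157) = 45*(-157) = -7065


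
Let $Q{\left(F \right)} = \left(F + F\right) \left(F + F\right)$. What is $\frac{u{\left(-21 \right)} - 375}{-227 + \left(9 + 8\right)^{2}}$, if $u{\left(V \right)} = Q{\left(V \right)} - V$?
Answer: $\frac{705}{31} \approx 22.742$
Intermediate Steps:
$Q{\left(F \right)} = 4 F^{2}$ ($Q{\left(F \right)} = 2 F 2 F = 4 F^{2}$)
$u{\left(V \right)} = - V + 4 V^{2}$ ($u{\left(V \right)} = 4 V^{2} - V = - V + 4 V^{2}$)
$\frac{u{\left(-21 \right)} - 375}{-227 + \left(9 + 8\right)^{2}} = \frac{- 21 \left(-1 + 4 \left(-21\right)\right) - 375}{-227 + \left(9 + 8\right)^{2}} = \frac{- 21 \left(-1 - 84\right) - 375}{-227 + 17^{2}} = \frac{\left(-21\right) \left(-85\right) - 375}{-227 + 289} = \frac{1785 - 375}{62} = 1410 \cdot \frac{1}{62} = \frac{705}{31}$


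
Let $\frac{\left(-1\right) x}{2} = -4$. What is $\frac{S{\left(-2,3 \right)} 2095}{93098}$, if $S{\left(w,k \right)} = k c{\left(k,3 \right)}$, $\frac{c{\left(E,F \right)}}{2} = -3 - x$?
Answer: $- \frac{69135}{46549} \approx -1.4852$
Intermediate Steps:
$x = 8$ ($x = \left(-2\right) \left(-4\right) = 8$)
$c{\left(E,F \right)} = -22$ ($c{\left(E,F \right)} = 2 \left(-3 - 8\right) = 2 \left(-11\right) = -22$)
$S{\left(w,k \right)} = - 22 k$ ($S{\left(w,k \right)} = k \left(-22\right) = - 22 k$)
$\frac{S{\left(-2,3 \right)} 2095}{93098} = \frac{\left(-22\right) 3 \cdot 2095}{93098} = \left(-66\right) 2095 \cdot \frac{1}{93098} = \left(-138270\right) \frac{1}{93098} = - \frac{69135}{46549}$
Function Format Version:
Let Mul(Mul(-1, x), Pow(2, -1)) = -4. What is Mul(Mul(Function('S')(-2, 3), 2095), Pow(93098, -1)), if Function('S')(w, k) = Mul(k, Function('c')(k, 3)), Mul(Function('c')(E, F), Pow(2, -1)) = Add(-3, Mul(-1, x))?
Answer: Rational(-69135, 46549) ≈ -1.4852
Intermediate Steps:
x = 8 (x = Mul(-2, -4) = 8)
Function('c')(E, F) = -22 (Function('c')(E, F) = Mul(2, Add(-3, Mul(-1, 8))) = Mul(2, Add(-3, -8)) = Mul(2, -11) = -22)
Function('S')(w, k) = Mul(-22, k) (Function('S')(w, k) = Mul(k, -22) = Mul(-22, k))
Mul(Mul(Function('S')(-2, 3), 2095), Pow(93098, -1)) = Mul(Mul(Mul(-22, 3), 2095), Pow(93098, -1)) = Mul(Mul(-66, 2095), Rational(1, 93098)) = Mul(-138270, Rational(1, 93098)) = Rational(-69135, 46549)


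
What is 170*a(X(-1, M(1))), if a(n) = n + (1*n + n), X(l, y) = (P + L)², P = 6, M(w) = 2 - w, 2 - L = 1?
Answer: 24990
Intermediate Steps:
L = 1 (L = 2 - 1*1 = 2 - 1 = 1)
X(l, y) = 49 (X(l, y) = (6 + 1)² = 7² = 49)
a(n) = 3*n (a(n) = n + (n + n) = n + 2*n = 3*n)
170*a(X(-1, M(1))) = 170*(3*49) = 170*147 = 24990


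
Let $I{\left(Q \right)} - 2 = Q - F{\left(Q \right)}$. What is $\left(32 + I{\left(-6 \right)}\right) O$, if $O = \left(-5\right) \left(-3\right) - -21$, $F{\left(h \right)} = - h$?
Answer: $792$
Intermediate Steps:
$O = 36$ ($O = 15 + 21 = 36$)
$I{\left(Q \right)} = 2 + 2 Q$ ($I{\left(Q \right)} = 2 + \left(Q - - Q\right) = 2 + \left(Q + Q\right) = 2 + 2 Q$)
$\left(32 + I{\left(-6 \right)}\right) O = \left(32 + \left(2 + 2 \left(-6\right)\right)\right) 36 = \left(32 + \left(2 - 12\right)\right) 36 = \left(32 - 10\right) 36 = 22 \cdot 36 = 792$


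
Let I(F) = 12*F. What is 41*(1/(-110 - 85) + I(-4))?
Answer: -383801/195 ≈ -1968.2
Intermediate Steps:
41*(1/(-110 - 85) + I(-4)) = 41*(1/(-110 - 85) + 12*(-4)) = 41*(1/(-195) - 48) = 41*(-1/195 - 48) = 41*(-9361/195) = -383801/195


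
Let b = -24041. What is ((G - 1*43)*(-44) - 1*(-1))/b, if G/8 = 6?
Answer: 219/24041 ≈ 0.0091094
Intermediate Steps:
G = 48 (G = 8*6 = 48)
((G - 1*43)*(-44) - 1*(-1))/b = ((48 - 1*43)*(-44) - 1*(-1))/(-24041) = ((48 - 43)*(-44) + 1)*(-1/24041) = (5*(-44) + 1)*(-1/24041) = (-220 + 1)*(-1/24041) = -219*(-1/24041) = 219/24041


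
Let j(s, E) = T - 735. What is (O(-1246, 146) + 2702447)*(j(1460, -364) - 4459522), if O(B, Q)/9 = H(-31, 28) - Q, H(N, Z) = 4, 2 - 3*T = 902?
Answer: -12048718291133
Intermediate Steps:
T = -300 (T = ⅔ - ⅓*902 = ⅔ - 902/3 = -300)
j(s, E) = -1035 (j(s, E) = -300 - 735 = -1035)
O(B, Q) = 36 - 9*Q (O(B, Q) = 9*(4 - Q) = 36 - 9*Q)
(O(-1246, 146) + 2702447)*(j(1460, -364) - 4459522) = ((36 - 9*146) + 2702447)*(-1035 - 4459522) = ((36 - 1314) + 2702447)*(-4460557) = (-1278 + 2702447)*(-4460557) = 2701169*(-4460557) = -12048718291133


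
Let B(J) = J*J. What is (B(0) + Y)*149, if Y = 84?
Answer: 12516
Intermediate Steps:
B(J) = J²
(B(0) + Y)*149 = (0² + 84)*149 = (0 + 84)*149 = 84*149 = 12516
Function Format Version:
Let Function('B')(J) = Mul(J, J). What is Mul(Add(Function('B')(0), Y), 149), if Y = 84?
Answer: 12516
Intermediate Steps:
Function('B')(J) = Pow(J, 2)
Mul(Add(Function('B')(0), Y), 149) = Mul(Add(Pow(0, 2), 84), 149) = Mul(Add(0, 84), 149) = Mul(84, 149) = 12516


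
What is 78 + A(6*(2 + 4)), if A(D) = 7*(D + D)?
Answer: 582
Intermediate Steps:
A(D) = 14*D (A(D) = 7*(2*D) = 14*D)
78 + A(6*(2 + 4)) = 78 + 14*(6*(2 + 4)) = 78 + 14*(6*6) = 78 + 14*36 = 78 + 504 = 582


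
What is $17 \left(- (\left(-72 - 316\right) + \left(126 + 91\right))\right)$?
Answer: $2907$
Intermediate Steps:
$17 \left(- (\left(-72 - 316\right) + \left(126 + 91\right))\right) = 17 \left(- (-388 + 217)\right) = 17 \left(\left(-1\right) \left(-171\right)\right) = 17 \cdot 171 = 2907$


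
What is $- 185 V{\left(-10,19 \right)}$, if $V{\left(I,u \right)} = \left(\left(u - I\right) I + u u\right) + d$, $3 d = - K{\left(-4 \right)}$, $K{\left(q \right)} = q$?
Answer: $- \frac{40145}{3} \approx -13382.0$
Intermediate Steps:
$d = \frac{4}{3}$ ($d = \frac{\left(-1\right) \left(-4\right)}{3} = \frac{1}{3} \cdot 4 = \frac{4}{3} \approx 1.3333$)
$V{\left(I,u \right)} = \frac{4}{3} + u^{2} + I \left(u - I\right)$ ($V{\left(I,u \right)} = \left(\left(u - I\right) I + u u\right) + \frac{4}{3} = \left(I \left(u - I\right) + u^{2}\right) + \frac{4}{3} = \left(u^{2} + I \left(u - I\right)\right) + \frac{4}{3} = \frac{4}{3} + u^{2} + I \left(u - I\right)$)
$- 185 V{\left(-10,19 \right)} = - 185 \left(\frac{4}{3} + 19^{2} - \left(-10\right)^{2} - 190\right) = - 185 \left(\frac{4}{3} + 361 - 100 - 190\right) = \left(-185\right) \frac{217}{3} = - \frac{40145}{3}$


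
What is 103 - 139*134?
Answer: -18523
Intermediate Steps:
103 - 139*134 = 103 - 18626 = -18523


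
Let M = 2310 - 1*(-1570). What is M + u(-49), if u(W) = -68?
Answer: 3812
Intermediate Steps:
M = 3880 (M = 2310 + 1570 = 3880)
M + u(-49) = 3880 - 68 = 3812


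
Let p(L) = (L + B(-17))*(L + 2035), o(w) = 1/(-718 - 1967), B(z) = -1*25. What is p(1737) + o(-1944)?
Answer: 17338827839/2685 ≈ 6.4577e+6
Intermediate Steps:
B(z) = -25
o(w) = -1/2685 (o(w) = 1/(-2685) = -1/2685)
p(L) = (-25 + L)*(2035 + L) (p(L) = (L - 25)*(L + 2035) = (-25 + L)*(2035 + L))
p(1737) + o(-1944) = (-50875 + 1737² + 2010*1737) - 1/2685 = (-50875 + 3017169 + 3491370) - 1/2685 = 6457664 - 1/2685 = 17338827839/2685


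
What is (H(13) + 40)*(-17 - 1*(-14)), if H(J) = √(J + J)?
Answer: -120 - 3*√26 ≈ -135.30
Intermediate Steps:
H(J) = √2*√J (H(J) = √(2*J) = √2*√J)
(H(13) + 40)*(-17 - 1*(-14)) = (√2*√13 + 40)*(-17 - 1*(-14)) = (√26 + 40)*(-17 + 14) = (40 + √26)*(-3) = -120 - 3*√26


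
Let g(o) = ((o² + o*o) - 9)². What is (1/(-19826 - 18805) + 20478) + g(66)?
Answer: 2926788361496/38631 ≈ 7.5763e+7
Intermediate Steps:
g(o) = (-9 + 2*o²)² (g(o) = ((o² + o²) - 9)² = (2*o² - 9)² = (-9 + 2*o²)²)
(1/(-19826 - 18805) + 20478) + g(66) = (1/(-19826 - 18805) + 20478) + (-9 + 2*66²)² = (1/(-38631) + 20478) + (-9 + 2*4356)² = (-1/38631 + 20478) + (-9 + 8712)² = 791085617/38631 + 8703² = 791085617/38631 + 75742209 = 2926788361496/38631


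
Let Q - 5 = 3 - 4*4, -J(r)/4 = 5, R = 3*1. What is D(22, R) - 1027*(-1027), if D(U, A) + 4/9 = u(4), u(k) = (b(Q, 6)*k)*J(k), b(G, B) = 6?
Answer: 9488237/9 ≈ 1.0542e+6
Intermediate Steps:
R = 3
J(r) = -20 (J(r) = -4*5 = -20)
Q = -8 (Q = 5 + (3 - 4*4) = 5 + (3 - 16) = 5 - 13 = -8)
u(k) = -120*k (u(k) = (6*k)*(-20) = -120*k)
D(U, A) = -4324/9 (D(U, A) = -4/9 - 120*4 = -4/9 - 480 = -4324/9)
D(22, R) - 1027*(-1027) = -4324/9 - 1027*(-1027) = -4324/9 + 1054729 = 9488237/9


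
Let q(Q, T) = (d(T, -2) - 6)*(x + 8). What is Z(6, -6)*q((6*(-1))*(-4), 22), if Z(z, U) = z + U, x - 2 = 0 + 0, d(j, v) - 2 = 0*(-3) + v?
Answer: 0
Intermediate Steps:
d(j, v) = 2 + v (d(j, v) = 2 + (0*(-3) + v) = 2 + (0 + v) = 2 + v)
x = 2 (x = 2 + (0 + 0) = 2 + 0 = 2)
Z(z, U) = U + z
q(Q, T) = -60 (q(Q, T) = ((2 - 2) - 6)*(2 + 8) = (0 - 6)*10 = -6*10 = -60)
Z(6, -6)*q((6*(-1))*(-4), 22) = (-6 + 6)*(-60) = 0*(-60) = 0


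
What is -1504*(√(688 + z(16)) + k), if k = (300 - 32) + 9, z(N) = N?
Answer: -416608 - 12032*√11 ≈ -4.5651e+5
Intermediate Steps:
k = 277 (k = 268 + 9 = 277)
-1504*(√(688 + z(16)) + k) = -1504*(√(688 + 16) + 277) = -1504*(√704 + 277) = -1504*(8*√11 + 277) = -1504*(277 + 8*√11) = -416608 - 12032*√11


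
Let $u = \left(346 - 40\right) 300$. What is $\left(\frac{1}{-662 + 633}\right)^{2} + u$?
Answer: $\frac{77203801}{841} \approx 91800.0$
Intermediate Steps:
$u = 91800$ ($u = 306 \cdot 300 = 91800$)
$\left(\frac{1}{-662 + 633}\right)^{2} + u = \left(\frac{1}{-662 + 633}\right)^{2} + 91800 = \left(\frac{1}{-29}\right)^{2} + 91800 = \left(- \frac{1}{29}\right)^{2} + 91800 = \frac{1}{841} + 91800 = \frac{77203801}{841}$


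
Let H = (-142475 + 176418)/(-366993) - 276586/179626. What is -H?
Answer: 53801085608/32960742309 ≈ 1.6323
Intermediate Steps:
H = -53801085608/32960742309 (H = 33943*(-1/366993) - 276586*1/179626 = -33943/366993 - 138293/89813 = -53801085608/32960742309 ≈ -1.6323)
-H = -1*(-53801085608/32960742309) = 53801085608/32960742309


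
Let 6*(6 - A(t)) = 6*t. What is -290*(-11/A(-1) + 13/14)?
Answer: 1305/7 ≈ 186.43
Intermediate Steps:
A(t) = 6 - t
-290*(-11/A(-1) + 13/14) = -290*(-11/(6 - 1*(-1)) + 13/14) = -290*(-11/(6 + 1) + 13*(1/14)) = -290*(-11/7 + 13/14) = -290*(-9/14) = 1305/7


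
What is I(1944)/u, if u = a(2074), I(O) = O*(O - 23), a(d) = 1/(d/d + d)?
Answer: 7748929800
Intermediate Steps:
a(d) = 1/(1 + d)
I(O) = O*(-23 + O)
u = 1/2075 (u = 1/(1 + 2074) = 1/2075 ≈ 0.00048193)
I(1944)/u = (1944*(-23 + 1944))/(1/2075) = (1944*1921)*2075 = 3734424*2075 = 7748929800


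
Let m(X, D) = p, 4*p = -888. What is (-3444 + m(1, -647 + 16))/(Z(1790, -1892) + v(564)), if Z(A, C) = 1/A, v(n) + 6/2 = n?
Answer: -6562140/1004191 ≈ -6.5348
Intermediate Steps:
v(n) = -3 + n
p = -222 (p = (¼)*(-888) = -222)
m(X, D) = -222
(-3444 + m(1, -647 + 16))/(Z(1790, -1892) + v(564)) = (-3444 - 222)/(1/1790 + (-3 + 564)) = -3666/(1/1790 + 561) = -3666/1004191/1790 = -3666*1790/1004191 = -6562140/1004191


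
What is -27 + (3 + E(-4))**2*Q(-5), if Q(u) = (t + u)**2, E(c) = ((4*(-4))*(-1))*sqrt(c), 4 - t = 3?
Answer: -16267 + 3072*I ≈ -16267.0 + 3072.0*I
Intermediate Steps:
t = 1 (t = 4 - 1*3 = 4 - 3 = 1)
E(c) = 16*sqrt(c) (E(c) = (-16*(-1))*sqrt(c) = 16*sqrt(c))
Q(u) = (1 + u)**2
-27 + (3 + E(-4))**2*Q(-5) = -27 + (3 + 16*sqrt(-4))**2*(1 - 5)**2 = -27 + (3 + 16*(2*I))**2*(-4)**2 = -27 + (3 + 32*I)**2*16 = -27 + 16*(3 + 32*I)**2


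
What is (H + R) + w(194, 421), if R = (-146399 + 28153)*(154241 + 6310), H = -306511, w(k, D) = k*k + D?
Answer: -18984782000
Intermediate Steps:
w(k, D) = D + k² (w(k, D) = k² + D = D + k²)
R = -18984513546 (R = -118246*160551 = -18984513546)
(H + R) + w(194, 421) = (-306511 - 18984513546) + (421 + 194²) = -18984820057 + (421 + 37636) = -18984820057 + 38057 = -18984782000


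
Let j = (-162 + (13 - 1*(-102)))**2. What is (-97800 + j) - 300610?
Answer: -396201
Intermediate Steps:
j = 2209 (j = (-162 + (13 + 102))**2 = (-162 + 115)**2 = (-47)**2 = 2209)
(-97800 + j) - 300610 = (-97800 + 2209) - 300610 = -95591 - 300610 = -396201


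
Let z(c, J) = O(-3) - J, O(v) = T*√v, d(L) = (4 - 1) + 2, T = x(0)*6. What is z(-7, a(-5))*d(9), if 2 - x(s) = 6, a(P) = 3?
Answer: -15 - 120*I*√3 ≈ -15.0 - 207.85*I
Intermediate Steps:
x(s) = -4 (x(s) = 2 - 1*6 = 2 - 6 = -4)
T = -24 (T = -4*6 = -24)
d(L) = 5 (d(L) = 3 + 2 = 5)
O(v) = -24*√v
z(c, J) = -J - 24*I*√3 (z(c, J) = -24*I*√3 - J = -J - 24*I*√3)
z(-7, a(-5))*d(9) = (-1*3 - 24*I*√3)*5 = (-3 - 24*I*√3)*5 = -15 - 120*I*√3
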